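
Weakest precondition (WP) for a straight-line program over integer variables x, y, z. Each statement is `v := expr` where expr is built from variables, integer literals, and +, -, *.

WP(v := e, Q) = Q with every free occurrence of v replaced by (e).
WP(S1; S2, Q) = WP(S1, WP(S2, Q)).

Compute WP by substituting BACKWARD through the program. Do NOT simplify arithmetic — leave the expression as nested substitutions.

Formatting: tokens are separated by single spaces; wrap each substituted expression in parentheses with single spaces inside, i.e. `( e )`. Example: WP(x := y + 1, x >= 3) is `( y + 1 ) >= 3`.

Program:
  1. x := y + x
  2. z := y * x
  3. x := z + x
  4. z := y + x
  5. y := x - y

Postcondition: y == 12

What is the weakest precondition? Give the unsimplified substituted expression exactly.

Answer: ( ( ( y * ( y + x ) ) + ( y + x ) ) - y ) == 12

Derivation:
post: y == 12
stmt 5: y := x - y  -- replace 1 occurrence(s) of y with (x - y)
  => ( x - y ) == 12
stmt 4: z := y + x  -- replace 0 occurrence(s) of z with (y + x)
  => ( x - y ) == 12
stmt 3: x := z + x  -- replace 1 occurrence(s) of x with (z + x)
  => ( ( z + x ) - y ) == 12
stmt 2: z := y * x  -- replace 1 occurrence(s) of z with (y * x)
  => ( ( ( y * x ) + x ) - y ) == 12
stmt 1: x := y + x  -- replace 2 occurrence(s) of x with (y + x)
  => ( ( ( y * ( y + x ) ) + ( y + x ) ) - y ) == 12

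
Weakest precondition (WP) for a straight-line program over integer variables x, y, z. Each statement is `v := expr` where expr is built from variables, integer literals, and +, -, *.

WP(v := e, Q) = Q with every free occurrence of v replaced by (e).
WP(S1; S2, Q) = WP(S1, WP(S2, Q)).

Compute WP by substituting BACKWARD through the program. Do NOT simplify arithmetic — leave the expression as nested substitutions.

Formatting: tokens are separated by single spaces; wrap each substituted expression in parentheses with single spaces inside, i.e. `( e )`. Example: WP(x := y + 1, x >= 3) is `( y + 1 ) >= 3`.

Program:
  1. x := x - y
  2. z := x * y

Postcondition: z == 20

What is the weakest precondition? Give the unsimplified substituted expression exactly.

post: z == 20
stmt 2: z := x * y  -- replace 1 occurrence(s) of z with (x * y)
  => ( x * y ) == 20
stmt 1: x := x - y  -- replace 1 occurrence(s) of x with (x - y)
  => ( ( x - y ) * y ) == 20

Answer: ( ( x - y ) * y ) == 20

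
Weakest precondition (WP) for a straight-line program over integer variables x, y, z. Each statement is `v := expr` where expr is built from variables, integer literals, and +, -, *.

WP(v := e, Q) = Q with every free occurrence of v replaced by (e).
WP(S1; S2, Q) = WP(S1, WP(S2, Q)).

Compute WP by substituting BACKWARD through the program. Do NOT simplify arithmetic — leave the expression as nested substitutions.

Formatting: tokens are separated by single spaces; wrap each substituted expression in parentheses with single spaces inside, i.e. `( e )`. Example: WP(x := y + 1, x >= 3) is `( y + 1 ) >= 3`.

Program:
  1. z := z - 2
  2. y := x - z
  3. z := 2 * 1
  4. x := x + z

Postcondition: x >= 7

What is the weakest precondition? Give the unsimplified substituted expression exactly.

post: x >= 7
stmt 4: x := x + z  -- replace 1 occurrence(s) of x with (x + z)
  => ( x + z ) >= 7
stmt 3: z := 2 * 1  -- replace 1 occurrence(s) of z with (2 * 1)
  => ( x + ( 2 * 1 ) ) >= 7
stmt 2: y := x - z  -- replace 0 occurrence(s) of y with (x - z)
  => ( x + ( 2 * 1 ) ) >= 7
stmt 1: z := z - 2  -- replace 0 occurrence(s) of z with (z - 2)
  => ( x + ( 2 * 1 ) ) >= 7

Answer: ( x + ( 2 * 1 ) ) >= 7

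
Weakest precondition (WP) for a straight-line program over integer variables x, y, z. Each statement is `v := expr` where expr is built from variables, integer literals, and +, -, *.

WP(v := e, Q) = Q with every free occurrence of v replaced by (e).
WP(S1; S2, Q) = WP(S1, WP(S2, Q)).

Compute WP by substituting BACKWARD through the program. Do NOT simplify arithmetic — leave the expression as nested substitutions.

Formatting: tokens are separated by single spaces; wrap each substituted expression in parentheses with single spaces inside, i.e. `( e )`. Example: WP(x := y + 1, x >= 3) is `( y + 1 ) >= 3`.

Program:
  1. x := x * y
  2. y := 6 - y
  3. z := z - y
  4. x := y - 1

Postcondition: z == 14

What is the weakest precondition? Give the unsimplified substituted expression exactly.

post: z == 14
stmt 4: x := y - 1  -- replace 0 occurrence(s) of x with (y - 1)
  => z == 14
stmt 3: z := z - y  -- replace 1 occurrence(s) of z with (z - y)
  => ( z - y ) == 14
stmt 2: y := 6 - y  -- replace 1 occurrence(s) of y with (6 - y)
  => ( z - ( 6 - y ) ) == 14
stmt 1: x := x * y  -- replace 0 occurrence(s) of x with (x * y)
  => ( z - ( 6 - y ) ) == 14

Answer: ( z - ( 6 - y ) ) == 14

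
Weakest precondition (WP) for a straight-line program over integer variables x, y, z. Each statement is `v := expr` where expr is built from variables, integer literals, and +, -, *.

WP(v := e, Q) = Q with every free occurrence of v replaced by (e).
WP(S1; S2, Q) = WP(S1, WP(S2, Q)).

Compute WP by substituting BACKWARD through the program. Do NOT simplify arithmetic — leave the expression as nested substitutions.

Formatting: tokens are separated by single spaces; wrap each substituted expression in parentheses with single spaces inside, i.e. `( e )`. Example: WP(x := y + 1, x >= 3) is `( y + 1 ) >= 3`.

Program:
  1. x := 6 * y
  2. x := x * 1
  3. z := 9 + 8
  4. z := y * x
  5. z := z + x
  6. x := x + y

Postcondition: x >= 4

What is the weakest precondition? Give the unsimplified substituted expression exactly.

Answer: ( ( ( 6 * y ) * 1 ) + y ) >= 4

Derivation:
post: x >= 4
stmt 6: x := x + y  -- replace 1 occurrence(s) of x with (x + y)
  => ( x + y ) >= 4
stmt 5: z := z + x  -- replace 0 occurrence(s) of z with (z + x)
  => ( x + y ) >= 4
stmt 4: z := y * x  -- replace 0 occurrence(s) of z with (y * x)
  => ( x + y ) >= 4
stmt 3: z := 9 + 8  -- replace 0 occurrence(s) of z with (9 + 8)
  => ( x + y ) >= 4
stmt 2: x := x * 1  -- replace 1 occurrence(s) of x with (x * 1)
  => ( ( x * 1 ) + y ) >= 4
stmt 1: x := 6 * y  -- replace 1 occurrence(s) of x with (6 * y)
  => ( ( ( 6 * y ) * 1 ) + y ) >= 4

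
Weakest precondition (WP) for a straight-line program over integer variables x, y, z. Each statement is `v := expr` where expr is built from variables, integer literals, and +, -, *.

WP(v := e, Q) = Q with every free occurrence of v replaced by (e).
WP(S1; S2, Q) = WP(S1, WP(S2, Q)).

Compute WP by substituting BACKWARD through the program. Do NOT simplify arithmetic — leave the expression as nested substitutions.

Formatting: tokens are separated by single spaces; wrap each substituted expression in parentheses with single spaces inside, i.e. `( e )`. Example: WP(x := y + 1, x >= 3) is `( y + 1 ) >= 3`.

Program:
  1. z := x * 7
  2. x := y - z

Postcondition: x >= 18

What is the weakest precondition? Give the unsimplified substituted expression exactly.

Answer: ( y - ( x * 7 ) ) >= 18

Derivation:
post: x >= 18
stmt 2: x := y - z  -- replace 1 occurrence(s) of x with (y - z)
  => ( y - z ) >= 18
stmt 1: z := x * 7  -- replace 1 occurrence(s) of z with (x * 7)
  => ( y - ( x * 7 ) ) >= 18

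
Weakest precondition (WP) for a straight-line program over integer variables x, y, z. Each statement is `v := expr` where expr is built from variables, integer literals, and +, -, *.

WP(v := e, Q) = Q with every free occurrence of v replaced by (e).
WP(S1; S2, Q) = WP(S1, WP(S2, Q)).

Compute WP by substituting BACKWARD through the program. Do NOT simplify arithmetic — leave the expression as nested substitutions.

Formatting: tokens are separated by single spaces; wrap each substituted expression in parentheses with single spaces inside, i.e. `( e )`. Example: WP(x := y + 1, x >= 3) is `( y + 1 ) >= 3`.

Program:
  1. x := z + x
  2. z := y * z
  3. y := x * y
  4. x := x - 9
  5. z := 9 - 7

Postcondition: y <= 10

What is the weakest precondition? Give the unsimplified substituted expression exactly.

Answer: ( ( z + x ) * y ) <= 10

Derivation:
post: y <= 10
stmt 5: z := 9 - 7  -- replace 0 occurrence(s) of z with (9 - 7)
  => y <= 10
stmt 4: x := x - 9  -- replace 0 occurrence(s) of x with (x - 9)
  => y <= 10
stmt 3: y := x * y  -- replace 1 occurrence(s) of y with (x * y)
  => ( x * y ) <= 10
stmt 2: z := y * z  -- replace 0 occurrence(s) of z with (y * z)
  => ( x * y ) <= 10
stmt 1: x := z + x  -- replace 1 occurrence(s) of x with (z + x)
  => ( ( z + x ) * y ) <= 10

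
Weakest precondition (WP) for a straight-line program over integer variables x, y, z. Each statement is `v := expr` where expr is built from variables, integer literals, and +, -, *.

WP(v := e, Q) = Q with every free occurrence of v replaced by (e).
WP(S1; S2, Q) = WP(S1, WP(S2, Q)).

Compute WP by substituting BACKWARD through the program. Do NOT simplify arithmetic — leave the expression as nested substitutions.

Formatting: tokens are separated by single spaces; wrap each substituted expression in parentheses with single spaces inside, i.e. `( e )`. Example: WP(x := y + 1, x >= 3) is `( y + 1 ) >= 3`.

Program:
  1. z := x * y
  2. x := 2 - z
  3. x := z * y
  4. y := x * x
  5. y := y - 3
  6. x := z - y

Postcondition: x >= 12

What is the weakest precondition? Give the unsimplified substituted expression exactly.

Answer: ( ( x * y ) - ( ( ( ( x * y ) * y ) * ( ( x * y ) * y ) ) - 3 ) ) >= 12

Derivation:
post: x >= 12
stmt 6: x := z - y  -- replace 1 occurrence(s) of x with (z - y)
  => ( z - y ) >= 12
stmt 5: y := y - 3  -- replace 1 occurrence(s) of y with (y - 3)
  => ( z - ( y - 3 ) ) >= 12
stmt 4: y := x * x  -- replace 1 occurrence(s) of y with (x * x)
  => ( z - ( ( x * x ) - 3 ) ) >= 12
stmt 3: x := z * y  -- replace 2 occurrence(s) of x with (z * y)
  => ( z - ( ( ( z * y ) * ( z * y ) ) - 3 ) ) >= 12
stmt 2: x := 2 - z  -- replace 0 occurrence(s) of x with (2 - z)
  => ( z - ( ( ( z * y ) * ( z * y ) ) - 3 ) ) >= 12
stmt 1: z := x * y  -- replace 3 occurrence(s) of z with (x * y)
  => ( ( x * y ) - ( ( ( ( x * y ) * y ) * ( ( x * y ) * y ) ) - 3 ) ) >= 12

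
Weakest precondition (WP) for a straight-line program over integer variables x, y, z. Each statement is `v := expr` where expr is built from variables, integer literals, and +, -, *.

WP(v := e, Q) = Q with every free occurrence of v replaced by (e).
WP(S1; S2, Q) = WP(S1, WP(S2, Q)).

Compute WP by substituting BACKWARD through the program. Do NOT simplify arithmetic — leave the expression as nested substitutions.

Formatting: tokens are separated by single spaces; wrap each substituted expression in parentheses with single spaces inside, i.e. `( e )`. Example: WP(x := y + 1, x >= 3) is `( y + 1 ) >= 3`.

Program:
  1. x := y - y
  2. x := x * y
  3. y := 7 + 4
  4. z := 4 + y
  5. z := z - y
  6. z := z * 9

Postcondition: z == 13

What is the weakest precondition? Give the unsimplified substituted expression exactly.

Answer: ( ( ( 4 + ( 7 + 4 ) ) - ( 7 + 4 ) ) * 9 ) == 13

Derivation:
post: z == 13
stmt 6: z := z * 9  -- replace 1 occurrence(s) of z with (z * 9)
  => ( z * 9 ) == 13
stmt 5: z := z - y  -- replace 1 occurrence(s) of z with (z - y)
  => ( ( z - y ) * 9 ) == 13
stmt 4: z := 4 + y  -- replace 1 occurrence(s) of z with (4 + y)
  => ( ( ( 4 + y ) - y ) * 9 ) == 13
stmt 3: y := 7 + 4  -- replace 2 occurrence(s) of y with (7 + 4)
  => ( ( ( 4 + ( 7 + 4 ) ) - ( 7 + 4 ) ) * 9 ) == 13
stmt 2: x := x * y  -- replace 0 occurrence(s) of x with (x * y)
  => ( ( ( 4 + ( 7 + 4 ) ) - ( 7 + 4 ) ) * 9 ) == 13
stmt 1: x := y - y  -- replace 0 occurrence(s) of x with (y - y)
  => ( ( ( 4 + ( 7 + 4 ) ) - ( 7 + 4 ) ) * 9 ) == 13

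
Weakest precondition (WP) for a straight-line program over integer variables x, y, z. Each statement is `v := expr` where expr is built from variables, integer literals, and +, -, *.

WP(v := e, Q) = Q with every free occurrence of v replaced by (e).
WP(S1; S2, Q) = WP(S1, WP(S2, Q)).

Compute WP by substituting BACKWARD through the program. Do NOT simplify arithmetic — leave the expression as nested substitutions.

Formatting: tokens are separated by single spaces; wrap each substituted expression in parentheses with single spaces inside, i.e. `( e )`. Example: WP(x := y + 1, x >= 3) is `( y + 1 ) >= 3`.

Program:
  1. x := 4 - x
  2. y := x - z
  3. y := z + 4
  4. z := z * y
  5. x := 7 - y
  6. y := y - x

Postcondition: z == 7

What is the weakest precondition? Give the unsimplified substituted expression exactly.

post: z == 7
stmt 6: y := y - x  -- replace 0 occurrence(s) of y with (y - x)
  => z == 7
stmt 5: x := 7 - y  -- replace 0 occurrence(s) of x with (7 - y)
  => z == 7
stmt 4: z := z * y  -- replace 1 occurrence(s) of z with (z * y)
  => ( z * y ) == 7
stmt 3: y := z + 4  -- replace 1 occurrence(s) of y with (z + 4)
  => ( z * ( z + 4 ) ) == 7
stmt 2: y := x - z  -- replace 0 occurrence(s) of y with (x - z)
  => ( z * ( z + 4 ) ) == 7
stmt 1: x := 4 - x  -- replace 0 occurrence(s) of x with (4 - x)
  => ( z * ( z + 4 ) ) == 7

Answer: ( z * ( z + 4 ) ) == 7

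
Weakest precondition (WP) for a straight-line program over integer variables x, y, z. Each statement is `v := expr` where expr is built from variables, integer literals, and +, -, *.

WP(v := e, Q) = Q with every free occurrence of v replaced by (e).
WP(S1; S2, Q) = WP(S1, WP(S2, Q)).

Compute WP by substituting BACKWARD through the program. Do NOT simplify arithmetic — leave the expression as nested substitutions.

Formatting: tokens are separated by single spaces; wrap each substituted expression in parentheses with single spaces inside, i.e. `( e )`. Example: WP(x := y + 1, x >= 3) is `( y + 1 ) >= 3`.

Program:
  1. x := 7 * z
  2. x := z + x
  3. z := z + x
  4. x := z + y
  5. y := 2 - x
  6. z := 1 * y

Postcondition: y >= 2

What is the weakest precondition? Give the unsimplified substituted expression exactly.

Answer: ( 2 - ( ( z + ( z + ( 7 * z ) ) ) + y ) ) >= 2

Derivation:
post: y >= 2
stmt 6: z := 1 * y  -- replace 0 occurrence(s) of z with (1 * y)
  => y >= 2
stmt 5: y := 2 - x  -- replace 1 occurrence(s) of y with (2 - x)
  => ( 2 - x ) >= 2
stmt 4: x := z + y  -- replace 1 occurrence(s) of x with (z + y)
  => ( 2 - ( z + y ) ) >= 2
stmt 3: z := z + x  -- replace 1 occurrence(s) of z with (z + x)
  => ( 2 - ( ( z + x ) + y ) ) >= 2
stmt 2: x := z + x  -- replace 1 occurrence(s) of x with (z + x)
  => ( 2 - ( ( z + ( z + x ) ) + y ) ) >= 2
stmt 1: x := 7 * z  -- replace 1 occurrence(s) of x with (7 * z)
  => ( 2 - ( ( z + ( z + ( 7 * z ) ) ) + y ) ) >= 2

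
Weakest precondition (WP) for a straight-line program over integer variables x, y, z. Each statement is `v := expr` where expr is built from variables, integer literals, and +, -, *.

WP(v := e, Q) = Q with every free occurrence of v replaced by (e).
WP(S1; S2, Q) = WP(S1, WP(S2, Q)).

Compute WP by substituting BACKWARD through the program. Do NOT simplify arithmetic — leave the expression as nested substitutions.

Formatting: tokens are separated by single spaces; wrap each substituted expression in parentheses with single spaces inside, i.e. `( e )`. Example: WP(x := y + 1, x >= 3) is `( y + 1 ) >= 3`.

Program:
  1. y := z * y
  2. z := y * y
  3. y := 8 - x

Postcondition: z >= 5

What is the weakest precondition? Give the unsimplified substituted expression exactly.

Answer: ( ( z * y ) * ( z * y ) ) >= 5

Derivation:
post: z >= 5
stmt 3: y := 8 - x  -- replace 0 occurrence(s) of y with (8 - x)
  => z >= 5
stmt 2: z := y * y  -- replace 1 occurrence(s) of z with (y * y)
  => ( y * y ) >= 5
stmt 1: y := z * y  -- replace 2 occurrence(s) of y with (z * y)
  => ( ( z * y ) * ( z * y ) ) >= 5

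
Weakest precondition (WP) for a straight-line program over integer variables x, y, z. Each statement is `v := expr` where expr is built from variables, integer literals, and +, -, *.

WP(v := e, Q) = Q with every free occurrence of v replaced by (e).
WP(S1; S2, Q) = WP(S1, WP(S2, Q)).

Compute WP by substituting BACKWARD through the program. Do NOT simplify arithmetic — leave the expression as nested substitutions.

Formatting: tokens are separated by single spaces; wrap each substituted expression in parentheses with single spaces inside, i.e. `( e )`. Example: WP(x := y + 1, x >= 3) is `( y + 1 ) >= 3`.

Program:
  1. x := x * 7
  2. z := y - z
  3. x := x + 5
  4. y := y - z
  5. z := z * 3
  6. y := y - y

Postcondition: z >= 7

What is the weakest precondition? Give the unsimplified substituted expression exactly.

post: z >= 7
stmt 6: y := y - y  -- replace 0 occurrence(s) of y with (y - y)
  => z >= 7
stmt 5: z := z * 3  -- replace 1 occurrence(s) of z with (z * 3)
  => ( z * 3 ) >= 7
stmt 4: y := y - z  -- replace 0 occurrence(s) of y with (y - z)
  => ( z * 3 ) >= 7
stmt 3: x := x + 5  -- replace 0 occurrence(s) of x with (x + 5)
  => ( z * 3 ) >= 7
stmt 2: z := y - z  -- replace 1 occurrence(s) of z with (y - z)
  => ( ( y - z ) * 3 ) >= 7
stmt 1: x := x * 7  -- replace 0 occurrence(s) of x with (x * 7)
  => ( ( y - z ) * 3 ) >= 7

Answer: ( ( y - z ) * 3 ) >= 7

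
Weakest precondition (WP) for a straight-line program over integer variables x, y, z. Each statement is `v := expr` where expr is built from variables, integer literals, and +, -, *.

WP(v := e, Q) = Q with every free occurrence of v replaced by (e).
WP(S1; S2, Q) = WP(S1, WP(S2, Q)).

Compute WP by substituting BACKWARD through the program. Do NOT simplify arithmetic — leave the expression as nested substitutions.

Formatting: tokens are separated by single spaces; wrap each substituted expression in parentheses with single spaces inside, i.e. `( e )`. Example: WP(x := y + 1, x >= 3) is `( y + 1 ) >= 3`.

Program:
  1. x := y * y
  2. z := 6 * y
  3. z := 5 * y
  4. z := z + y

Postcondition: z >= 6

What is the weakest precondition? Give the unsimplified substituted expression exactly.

Answer: ( ( 5 * y ) + y ) >= 6

Derivation:
post: z >= 6
stmt 4: z := z + y  -- replace 1 occurrence(s) of z with (z + y)
  => ( z + y ) >= 6
stmt 3: z := 5 * y  -- replace 1 occurrence(s) of z with (5 * y)
  => ( ( 5 * y ) + y ) >= 6
stmt 2: z := 6 * y  -- replace 0 occurrence(s) of z with (6 * y)
  => ( ( 5 * y ) + y ) >= 6
stmt 1: x := y * y  -- replace 0 occurrence(s) of x with (y * y)
  => ( ( 5 * y ) + y ) >= 6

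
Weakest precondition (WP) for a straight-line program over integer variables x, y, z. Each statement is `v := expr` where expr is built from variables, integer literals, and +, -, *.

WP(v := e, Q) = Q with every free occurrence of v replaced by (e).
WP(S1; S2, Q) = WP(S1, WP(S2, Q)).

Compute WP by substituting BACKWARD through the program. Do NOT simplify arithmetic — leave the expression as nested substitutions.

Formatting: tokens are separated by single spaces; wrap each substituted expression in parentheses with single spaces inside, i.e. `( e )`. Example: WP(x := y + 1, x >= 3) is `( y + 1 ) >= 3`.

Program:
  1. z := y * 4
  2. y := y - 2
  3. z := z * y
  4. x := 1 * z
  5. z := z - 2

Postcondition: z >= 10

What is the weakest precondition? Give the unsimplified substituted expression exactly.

post: z >= 10
stmt 5: z := z - 2  -- replace 1 occurrence(s) of z with (z - 2)
  => ( z - 2 ) >= 10
stmt 4: x := 1 * z  -- replace 0 occurrence(s) of x with (1 * z)
  => ( z - 2 ) >= 10
stmt 3: z := z * y  -- replace 1 occurrence(s) of z with (z * y)
  => ( ( z * y ) - 2 ) >= 10
stmt 2: y := y - 2  -- replace 1 occurrence(s) of y with (y - 2)
  => ( ( z * ( y - 2 ) ) - 2 ) >= 10
stmt 1: z := y * 4  -- replace 1 occurrence(s) of z with (y * 4)
  => ( ( ( y * 4 ) * ( y - 2 ) ) - 2 ) >= 10

Answer: ( ( ( y * 4 ) * ( y - 2 ) ) - 2 ) >= 10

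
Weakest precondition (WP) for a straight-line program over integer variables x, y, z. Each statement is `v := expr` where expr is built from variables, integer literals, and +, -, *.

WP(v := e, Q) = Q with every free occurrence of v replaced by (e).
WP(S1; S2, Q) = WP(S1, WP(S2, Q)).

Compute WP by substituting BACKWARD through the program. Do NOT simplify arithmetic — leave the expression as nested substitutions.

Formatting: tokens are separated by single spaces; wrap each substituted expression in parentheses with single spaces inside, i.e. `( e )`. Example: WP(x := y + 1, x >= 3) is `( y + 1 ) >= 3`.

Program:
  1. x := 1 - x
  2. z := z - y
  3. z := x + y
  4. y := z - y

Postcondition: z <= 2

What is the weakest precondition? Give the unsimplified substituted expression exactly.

Answer: ( ( 1 - x ) + y ) <= 2

Derivation:
post: z <= 2
stmt 4: y := z - y  -- replace 0 occurrence(s) of y with (z - y)
  => z <= 2
stmt 3: z := x + y  -- replace 1 occurrence(s) of z with (x + y)
  => ( x + y ) <= 2
stmt 2: z := z - y  -- replace 0 occurrence(s) of z with (z - y)
  => ( x + y ) <= 2
stmt 1: x := 1 - x  -- replace 1 occurrence(s) of x with (1 - x)
  => ( ( 1 - x ) + y ) <= 2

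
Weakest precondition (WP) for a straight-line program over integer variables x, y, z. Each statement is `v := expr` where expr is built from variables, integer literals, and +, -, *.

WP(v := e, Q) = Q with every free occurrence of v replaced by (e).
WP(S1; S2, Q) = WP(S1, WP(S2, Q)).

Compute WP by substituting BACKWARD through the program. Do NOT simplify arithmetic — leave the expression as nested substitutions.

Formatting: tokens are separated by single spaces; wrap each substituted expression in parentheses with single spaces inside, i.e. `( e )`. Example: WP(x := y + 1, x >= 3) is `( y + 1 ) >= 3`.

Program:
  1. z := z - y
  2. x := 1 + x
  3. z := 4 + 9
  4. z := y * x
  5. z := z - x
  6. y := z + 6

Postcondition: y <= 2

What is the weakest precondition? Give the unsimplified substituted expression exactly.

Answer: ( ( ( y * ( 1 + x ) ) - ( 1 + x ) ) + 6 ) <= 2

Derivation:
post: y <= 2
stmt 6: y := z + 6  -- replace 1 occurrence(s) of y with (z + 6)
  => ( z + 6 ) <= 2
stmt 5: z := z - x  -- replace 1 occurrence(s) of z with (z - x)
  => ( ( z - x ) + 6 ) <= 2
stmt 4: z := y * x  -- replace 1 occurrence(s) of z with (y * x)
  => ( ( ( y * x ) - x ) + 6 ) <= 2
stmt 3: z := 4 + 9  -- replace 0 occurrence(s) of z with (4 + 9)
  => ( ( ( y * x ) - x ) + 6 ) <= 2
stmt 2: x := 1 + x  -- replace 2 occurrence(s) of x with (1 + x)
  => ( ( ( y * ( 1 + x ) ) - ( 1 + x ) ) + 6 ) <= 2
stmt 1: z := z - y  -- replace 0 occurrence(s) of z with (z - y)
  => ( ( ( y * ( 1 + x ) ) - ( 1 + x ) ) + 6 ) <= 2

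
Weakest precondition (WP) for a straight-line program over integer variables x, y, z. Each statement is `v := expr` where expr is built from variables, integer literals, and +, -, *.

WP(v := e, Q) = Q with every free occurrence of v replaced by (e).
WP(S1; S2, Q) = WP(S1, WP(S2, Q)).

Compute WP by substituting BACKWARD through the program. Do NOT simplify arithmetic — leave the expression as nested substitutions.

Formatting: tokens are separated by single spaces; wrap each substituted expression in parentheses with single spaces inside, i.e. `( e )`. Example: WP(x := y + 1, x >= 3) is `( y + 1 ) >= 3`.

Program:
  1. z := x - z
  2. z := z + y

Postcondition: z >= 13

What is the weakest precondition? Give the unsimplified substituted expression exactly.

post: z >= 13
stmt 2: z := z + y  -- replace 1 occurrence(s) of z with (z + y)
  => ( z + y ) >= 13
stmt 1: z := x - z  -- replace 1 occurrence(s) of z with (x - z)
  => ( ( x - z ) + y ) >= 13

Answer: ( ( x - z ) + y ) >= 13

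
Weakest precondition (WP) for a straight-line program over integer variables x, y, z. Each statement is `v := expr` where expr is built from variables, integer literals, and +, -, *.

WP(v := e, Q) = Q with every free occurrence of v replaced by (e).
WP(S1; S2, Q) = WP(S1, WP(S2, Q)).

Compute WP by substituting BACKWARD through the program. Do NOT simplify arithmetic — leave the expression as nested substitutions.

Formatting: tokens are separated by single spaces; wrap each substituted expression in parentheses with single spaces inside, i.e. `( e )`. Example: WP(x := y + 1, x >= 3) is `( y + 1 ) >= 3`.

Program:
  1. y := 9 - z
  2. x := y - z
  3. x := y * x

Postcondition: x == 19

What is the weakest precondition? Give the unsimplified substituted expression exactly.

post: x == 19
stmt 3: x := y * x  -- replace 1 occurrence(s) of x with (y * x)
  => ( y * x ) == 19
stmt 2: x := y - z  -- replace 1 occurrence(s) of x with (y - z)
  => ( y * ( y - z ) ) == 19
stmt 1: y := 9 - z  -- replace 2 occurrence(s) of y with (9 - z)
  => ( ( 9 - z ) * ( ( 9 - z ) - z ) ) == 19

Answer: ( ( 9 - z ) * ( ( 9 - z ) - z ) ) == 19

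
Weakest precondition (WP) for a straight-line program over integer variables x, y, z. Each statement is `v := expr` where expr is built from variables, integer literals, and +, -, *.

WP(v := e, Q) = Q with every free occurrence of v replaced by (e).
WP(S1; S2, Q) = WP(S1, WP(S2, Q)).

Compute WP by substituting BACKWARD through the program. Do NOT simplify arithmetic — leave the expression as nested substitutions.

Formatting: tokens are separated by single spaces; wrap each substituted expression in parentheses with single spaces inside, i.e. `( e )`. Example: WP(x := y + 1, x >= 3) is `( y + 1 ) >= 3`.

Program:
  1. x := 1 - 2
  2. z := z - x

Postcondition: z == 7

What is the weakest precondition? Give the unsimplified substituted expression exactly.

post: z == 7
stmt 2: z := z - x  -- replace 1 occurrence(s) of z with (z - x)
  => ( z - x ) == 7
stmt 1: x := 1 - 2  -- replace 1 occurrence(s) of x with (1 - 2)
  => ( z - ( 1 - 2 ) ) == 7

Answer: ( z - ( 1 - 2 ) ) == 7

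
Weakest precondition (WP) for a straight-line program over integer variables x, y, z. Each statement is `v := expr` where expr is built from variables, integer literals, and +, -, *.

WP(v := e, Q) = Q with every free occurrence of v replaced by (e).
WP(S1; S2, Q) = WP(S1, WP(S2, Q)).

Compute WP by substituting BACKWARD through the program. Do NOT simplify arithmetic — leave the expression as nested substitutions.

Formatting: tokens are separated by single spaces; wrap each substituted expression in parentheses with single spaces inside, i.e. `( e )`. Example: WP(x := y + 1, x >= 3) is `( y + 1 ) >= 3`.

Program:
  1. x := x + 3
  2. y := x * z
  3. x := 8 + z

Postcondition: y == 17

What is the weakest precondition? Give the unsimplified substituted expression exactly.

Answer: ( ( x + 3 ) * z ) == 17

Derivation:
post: y == 17
stmt 3: x := 8 + z  -- replace 0 occurrence(s) of x with (8 + z)
  => y == 17
stmt 2: y := x * z  -- replace 1 occurrence(s) of y with (x * z)
  => ( x * z ) == 17
stmt 1: x := x + 3  -- replace 1 occurrence(s) of x with (x + 3)
  => ( ( x + 3 ) * z ) == 17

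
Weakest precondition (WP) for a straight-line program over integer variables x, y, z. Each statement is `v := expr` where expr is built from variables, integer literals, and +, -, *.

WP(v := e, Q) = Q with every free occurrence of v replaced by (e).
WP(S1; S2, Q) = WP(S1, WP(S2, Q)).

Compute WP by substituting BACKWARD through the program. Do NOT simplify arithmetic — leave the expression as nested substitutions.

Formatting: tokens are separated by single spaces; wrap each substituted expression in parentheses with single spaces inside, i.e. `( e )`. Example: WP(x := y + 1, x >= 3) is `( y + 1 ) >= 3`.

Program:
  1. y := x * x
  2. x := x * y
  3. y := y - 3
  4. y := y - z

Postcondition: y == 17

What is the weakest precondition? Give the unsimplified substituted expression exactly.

post: y == 17
stmt 4: y := y - z  -- replace 1 occurrence(s) of y with (y - z)
  => ( y - z ) == 17
stmt 3: y := y - 3  -- replace 1 occurrence(s) of y with (y - 3)
  => ( ( y - 3 ) - z ) == 17
stmt 2: x := x * y  -- replace 0 occurrence(s) of x with (x * y)
  => ( ( y - 3 ) - z ) == 17
stmt 1: y := x * x  -- replace 1 occurrence(s) of y with (x * x)
  => ( ( ( x * x ) - 3 ) - z ) == 17

Answer: ( ( ( x * x ) - 3 ) - z ) == 17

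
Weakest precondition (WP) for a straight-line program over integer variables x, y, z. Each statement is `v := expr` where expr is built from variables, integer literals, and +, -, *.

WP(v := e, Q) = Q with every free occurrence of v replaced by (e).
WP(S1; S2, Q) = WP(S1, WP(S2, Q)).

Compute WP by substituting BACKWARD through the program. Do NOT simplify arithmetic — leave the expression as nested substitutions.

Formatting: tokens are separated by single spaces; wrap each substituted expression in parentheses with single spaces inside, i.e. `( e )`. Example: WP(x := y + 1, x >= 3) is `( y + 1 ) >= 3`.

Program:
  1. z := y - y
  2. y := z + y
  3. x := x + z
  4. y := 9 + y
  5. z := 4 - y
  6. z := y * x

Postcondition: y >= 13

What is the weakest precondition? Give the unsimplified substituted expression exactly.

Answer: ( 9 + ( ( y - y ) + y ) ) >= 13

Derivation:
post: y >= 13
stmt 6: z := y * x  -- replace 0 occurrence(s) of z with (y * x)
  => y >= 13
stmt 5: z := 4 - y  -- replace 0 occurrence(s) of z with (4 - y)
  => y >= 13
stmt 4: y := 9 + y  -- replace 1 occurrence(s) of y with (9 + y)
  => ( 9 + y ) >= 13
stmt 3: x := x + z  -- replace 0 occurrence(s) of x with (x + z)
  => ( 9 + y ) >= 13
stmt 2: y := z + y  -- replace 1 occurrence(s) of y with (z + y)
  => ( 9 + ( z + y ) ) >= 13
stmt 1: z := y - y  -- replace 1 occurrence(s) of z with (y - y)
  => ( 9 + ( ( y - y ) + y ) ) >= 13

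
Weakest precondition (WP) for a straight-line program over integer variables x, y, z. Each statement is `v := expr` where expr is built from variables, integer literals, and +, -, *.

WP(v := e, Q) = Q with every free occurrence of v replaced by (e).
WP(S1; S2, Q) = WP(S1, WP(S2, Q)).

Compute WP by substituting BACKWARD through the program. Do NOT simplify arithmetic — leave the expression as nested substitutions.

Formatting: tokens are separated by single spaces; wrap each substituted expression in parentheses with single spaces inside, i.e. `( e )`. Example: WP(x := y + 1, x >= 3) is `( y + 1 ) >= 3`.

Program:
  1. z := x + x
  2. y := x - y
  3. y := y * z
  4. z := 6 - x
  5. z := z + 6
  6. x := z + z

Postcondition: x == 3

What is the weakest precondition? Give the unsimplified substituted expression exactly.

Answer: ( ( ( 6 - x ) + 6 ) + ( ( 6 - x ) + 6 ) ) == 3

Derivation:
post: x == 3
stmt 6: x := z + z  -- replace 1 occurrence(s) of x with (z + z)
  => ( z + z ) == 3
stmt 5: z := z + 6  -- replace 2 occurrence(s) of z with (z + 6)
  => ( ( z + 6 ) + ( z + 6 ) ) == 3
stmt 4: z := 6 - x  -- replace 2 occurrence(s) of z with (6 - x)
  => ( ( ( 6 - x ) + 6 ) + ( ( 6 - x ) + 6 ) ) == 3
stmt 3: y := y * z  -- replace 0 occurrence(s) of y with (y * z)
  => ( ( ( 6 - x ) + 6 ) + ( ( 6 - x ) + 6 ) ) == 3
stmt 2: y := x - y  -- replace 0 occurrence(s) of y with (x - y)
  => ( ( ( 6 - x ) + 6 ) + ( ( 6 - x ) + 6 ) ) == 3
stmt 1: z := x + x  -- replace 0 occurrence(s) of z with (x + x)
  => ( ( ( 6 - x ) + 6 ) + ( ( 6 - x ) + 6 ) ) == 3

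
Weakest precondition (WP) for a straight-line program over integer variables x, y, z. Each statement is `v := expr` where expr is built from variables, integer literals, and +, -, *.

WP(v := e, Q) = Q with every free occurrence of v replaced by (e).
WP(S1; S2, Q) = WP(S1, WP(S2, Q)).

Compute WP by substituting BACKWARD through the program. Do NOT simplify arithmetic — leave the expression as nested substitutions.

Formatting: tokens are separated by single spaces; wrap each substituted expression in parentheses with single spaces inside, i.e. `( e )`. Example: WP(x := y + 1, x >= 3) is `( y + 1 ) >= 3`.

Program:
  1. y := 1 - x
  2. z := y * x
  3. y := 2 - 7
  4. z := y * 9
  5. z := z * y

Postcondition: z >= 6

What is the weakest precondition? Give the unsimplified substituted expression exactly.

Answer: ( ( ( 2 - 7 ) * 9 ) * ( 2 - 7 ) ) >= 6

Derivation:
post: z >= 6
stmt 5: z := z * y  -- replace 1 occurrence(s) of z with (z * y)
  => ( z * y ) >= 6
stmt 4: z := y * 9  -- replace 1 occurrence(s) of z with (y * 9)
  => ( ( y * 9 ) * y ) >= 6
stmt 3: y := 2 - 7  -- replace 2 occurrence(s) of y with (2 - 7)
  => ( ( ( 2 - 7 ) * 9 ) * ( 2 - 7 ) ) >= 6
stmt 2: z := y * x  -- replace 0 occurrence(s) of z with (y * x)
  => ( ( ( 2 - 7 ) * 9 ) * ( 2 - 7 ) ) >= 6
stmt 1: y := 1 - x  -- replace 0 occurrence(s) of y with (1 - x)
  => ( ( ( 2 - 7 ) * 9 ) * ( 2 - 7 ) ) >= 6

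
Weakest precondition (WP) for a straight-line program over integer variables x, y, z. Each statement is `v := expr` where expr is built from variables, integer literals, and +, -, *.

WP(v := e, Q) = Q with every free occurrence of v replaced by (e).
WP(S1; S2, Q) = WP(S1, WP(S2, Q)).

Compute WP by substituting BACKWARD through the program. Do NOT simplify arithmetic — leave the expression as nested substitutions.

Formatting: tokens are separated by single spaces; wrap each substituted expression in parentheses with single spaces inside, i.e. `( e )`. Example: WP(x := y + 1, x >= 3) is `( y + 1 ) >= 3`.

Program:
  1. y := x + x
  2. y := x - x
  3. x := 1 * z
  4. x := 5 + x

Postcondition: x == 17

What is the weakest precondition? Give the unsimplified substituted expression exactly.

post: x == 17
stmt 4: x := 5 + x  -- replace 1 occurrence(s) of x with (5 + x)
  => ( 5 + x ) == 17
stmt 3: x := 1 * z  -- replace 1 occurrence(s) of x with (1 * z)
  => ( 5 + ( 1 * z ) ) == 17
stmt 2: y := x - x  -- replace 0 occurrence(s) of y with (x - x)
  => ( 5 + ( 1 * z ) ) == 17
stmt 1: y := x + x  -- replace 0 occurrence(s) of y with (x + x)
  => ( 5 + ( 1 * z ) ) == 17

Answer: ( 5 + ( 1 * z ) ) == 17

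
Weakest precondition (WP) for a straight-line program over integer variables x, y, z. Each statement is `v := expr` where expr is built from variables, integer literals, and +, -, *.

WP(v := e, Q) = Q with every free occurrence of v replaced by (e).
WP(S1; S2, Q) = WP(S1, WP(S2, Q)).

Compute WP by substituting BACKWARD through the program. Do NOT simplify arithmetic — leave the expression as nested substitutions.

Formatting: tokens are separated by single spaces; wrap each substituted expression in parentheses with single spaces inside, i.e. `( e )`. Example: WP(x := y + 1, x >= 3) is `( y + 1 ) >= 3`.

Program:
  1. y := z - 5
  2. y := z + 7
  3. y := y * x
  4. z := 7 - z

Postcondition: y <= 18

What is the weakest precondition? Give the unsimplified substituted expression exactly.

Answer: ( ( z + 7 ) * x ) <= 18

Derivation:
post: y <= 18
stmt 4: z := 7 - z  -- replace 0 occurrence(s) of z with (7 - z)
  => y <= 18
stmt 3: y := y * x  -- replace 1 occurrence(s) of y with (y * x)
  => ( y * x ) <= 18
stmt 2: y := z + 7  -- replace 1 occurrence(s) of y with (z + 7)
  => ( ( z + 7 ) * x ) <= 18
stmt 1: y := z - 5  -- replace 0 occurrence(s) of y with (z - 5)
  => ( ( z + 7 ) * x ) <= 18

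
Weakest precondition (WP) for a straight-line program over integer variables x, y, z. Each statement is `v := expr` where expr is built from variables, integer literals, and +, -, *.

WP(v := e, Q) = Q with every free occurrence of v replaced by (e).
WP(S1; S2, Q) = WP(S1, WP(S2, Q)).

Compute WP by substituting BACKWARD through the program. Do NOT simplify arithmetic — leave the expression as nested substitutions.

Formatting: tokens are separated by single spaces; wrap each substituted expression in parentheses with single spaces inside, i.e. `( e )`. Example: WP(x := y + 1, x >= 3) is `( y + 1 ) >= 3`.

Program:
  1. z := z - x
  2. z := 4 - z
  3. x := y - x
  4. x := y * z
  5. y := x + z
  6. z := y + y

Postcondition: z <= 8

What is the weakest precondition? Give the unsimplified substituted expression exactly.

post: z <= 8
stmt 6: z := y + y  -- replace 1 occurrence(s) of z with (y + y)
  => ( y + y ) <= 8
stmt 5: y := x + z  -- replace 2 occurrence(s) of y with (x + z)
  => ( ( x + z ) + ( x + z ) ) <= 8
stmt 4: x := y * z  -- replace 2 occurrence(s) of x with (y * z)
  => ( ( ( y * z ) + z ) + ( ( y * z ) + z ) ) <= 8
stmt 3: x := y - x  -- replace 0 occurrence(s) of x with (y - x)
  => ( ( ( y * z ) + z ) + ( ( y * z ) + z ) ) <= 8
stmt 2: z := 4 - z  -- replace 4 occurrence(s) of z with (4 - z)
  => ( ( ( y * ( 4 - z ) ) + ( 4 - z ) ) + ( ( y * ( 4 - z ) ) + ( 4 - z ) ) ) <= 8
stmt 1: z := z - x  -- replace 4 occurrence(s) of z with (z - x)
  => ( ( ( y * ( 4 - ( z - x ) ) ) + ( 4 - ( z - x ) ) ) + ( ( y * ( 4 - ( z - x ) ) ) + ( 4 - ( z - x ) ) ) ) <= 8

Answer: ( ( ( y * ( 4 - ( z - x ) ) ) + ( 4 - ( z - x ) ) ) + ( ( y * ( 4 - ( z - x ) ) ) + ( 4 - ( z - x ) ) ) ) <= 8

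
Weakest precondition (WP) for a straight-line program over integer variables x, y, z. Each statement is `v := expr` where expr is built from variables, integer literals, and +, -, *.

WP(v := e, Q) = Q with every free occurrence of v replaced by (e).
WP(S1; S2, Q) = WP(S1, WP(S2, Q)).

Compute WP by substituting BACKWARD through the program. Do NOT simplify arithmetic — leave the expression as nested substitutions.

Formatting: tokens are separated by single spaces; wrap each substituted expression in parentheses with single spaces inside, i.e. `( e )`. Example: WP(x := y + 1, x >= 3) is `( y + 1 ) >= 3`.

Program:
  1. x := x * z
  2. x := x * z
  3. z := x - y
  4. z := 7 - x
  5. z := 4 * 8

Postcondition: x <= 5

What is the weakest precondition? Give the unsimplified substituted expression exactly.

post: x <= 5
stmt 5: z := 4 * 8  -- replace 0 occurrence(s) of z with (4 * 8)
  => x <= 5
stmt 4: z := 7 - x  -- replace 0 occurrence(s) of z with (7 - x)
  => x <= 5
stmt 3: z := x - y  -- replace 0 occurrence(s) of z with (x - y)
  => x <= 5
stmt 2: x := x * z  -- replace 1 occurrence(s) of x with (x * z)
  => ( x * z ) <= 5
stmt 1: x := x * z  -- replace 1 occurrence(s) of x with (x * z)
  => ( ( x * z ) * z ) <= 5

Answer: ( ( x * z ) * z ) <= 5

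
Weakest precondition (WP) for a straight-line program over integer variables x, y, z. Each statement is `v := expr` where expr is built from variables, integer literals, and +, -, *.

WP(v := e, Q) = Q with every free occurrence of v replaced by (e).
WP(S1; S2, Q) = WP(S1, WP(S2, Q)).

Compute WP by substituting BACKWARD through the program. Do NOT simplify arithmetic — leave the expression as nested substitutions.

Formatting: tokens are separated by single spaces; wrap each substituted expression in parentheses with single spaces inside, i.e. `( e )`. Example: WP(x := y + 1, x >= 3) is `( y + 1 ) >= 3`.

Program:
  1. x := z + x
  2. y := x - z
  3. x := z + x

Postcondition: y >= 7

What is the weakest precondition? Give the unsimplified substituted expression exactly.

post: y >= 7
stmt 3: x := z + x  -- replace 0 occurrence(s) of x with (z + x)
  => y >= 7
stmt 2: y := x - z  -- replace 1 occurrence(s) of y with (x - z)
  => ( x - z ) >= 7
stmt 1: x := z + x  -- replace 1 occurrence(s) of x with (z + x)
  => ( ( z + x ) - z ) >= 7

Answer: ( ( z + x ) - z ) >= 7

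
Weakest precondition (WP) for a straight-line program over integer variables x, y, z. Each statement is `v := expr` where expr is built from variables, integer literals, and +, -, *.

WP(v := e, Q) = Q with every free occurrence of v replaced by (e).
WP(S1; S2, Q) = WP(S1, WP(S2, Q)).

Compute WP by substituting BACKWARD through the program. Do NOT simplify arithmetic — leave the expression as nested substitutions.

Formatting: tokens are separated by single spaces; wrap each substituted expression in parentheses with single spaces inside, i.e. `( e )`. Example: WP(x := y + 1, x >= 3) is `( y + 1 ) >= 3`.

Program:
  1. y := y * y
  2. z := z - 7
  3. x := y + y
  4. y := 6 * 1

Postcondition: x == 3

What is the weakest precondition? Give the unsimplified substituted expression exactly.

post: x == 3
stmt 4: y := 6 * 1  -- replace 0 occurrence(s) of y with (6 * 1)
  => x == 3
stmt 3: x := y + y  -- replace 1 occurrence(s) of x with (y + y)
  => ( y + y ) == 3
stmt 2: z := z - 7  -- replace 0 occurrence(s) of z with (z - 7)
  => ( y + y ) == 3
stmt 1: y := y * y  -- replace 2 occurrence(s) of y with (y * y)
  => ( ( y * y ) + ( y * y ) ) == 3

Answer: ( ( y * y ) + ( y * y ) ) == 3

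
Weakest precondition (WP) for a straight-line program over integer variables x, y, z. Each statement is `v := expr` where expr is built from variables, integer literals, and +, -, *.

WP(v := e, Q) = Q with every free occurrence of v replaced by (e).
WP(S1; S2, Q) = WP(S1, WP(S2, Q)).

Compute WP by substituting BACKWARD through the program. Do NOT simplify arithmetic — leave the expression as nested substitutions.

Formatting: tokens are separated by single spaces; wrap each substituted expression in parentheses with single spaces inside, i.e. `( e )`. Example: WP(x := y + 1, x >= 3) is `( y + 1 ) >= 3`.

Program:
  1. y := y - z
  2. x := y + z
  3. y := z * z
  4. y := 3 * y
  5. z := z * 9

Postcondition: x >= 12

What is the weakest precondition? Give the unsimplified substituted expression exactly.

post: x >= 12
stmt 5: z := z * 9  -- replace 0 occurrence(s) of z with (z * 9)
  => x >= 12
stmt 4: y := 3 * y  -- replace 0 occurrence(s) of y with (3 * y)
  => x >= 12
stmt 3: y := z * z  -- replace 0 occurrence(s) of y with (z * z)
  => x >= 12
stmt 2: x := y + z  -- replace 1 occurrence(s) of x with (y + z)
  => ( y + z ) >= 12
stmt 1: y := y - z  -- replace 1 occurrence(s) of y with (y - z)
  => ( ( y - z ) + z ) >= 12

Answer: ( ( y - z ) + z ) >= 12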